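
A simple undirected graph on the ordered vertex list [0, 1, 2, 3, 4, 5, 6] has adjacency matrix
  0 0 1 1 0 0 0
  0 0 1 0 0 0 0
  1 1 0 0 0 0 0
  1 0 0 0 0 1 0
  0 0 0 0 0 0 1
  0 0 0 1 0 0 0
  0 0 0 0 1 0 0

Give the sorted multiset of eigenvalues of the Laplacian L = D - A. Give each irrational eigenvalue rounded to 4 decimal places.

With the vertex order [0, 1, 2, 3, 4, 5, 6], the degrees are [2, 1, 2, 2, 1, 1, 1], giving D = diag(2, 1, 2, 2, 1, 1, 1) and L = D - A. Diagonalising L (or applying a numerical eigensolver to the 7x7 matrix) gives the spectrum above. The 2 zero eigenvalues correspond to the 2 connected components.

[0, 0, 0.3820, 1.3820, 2, 2.6180, 3.6180]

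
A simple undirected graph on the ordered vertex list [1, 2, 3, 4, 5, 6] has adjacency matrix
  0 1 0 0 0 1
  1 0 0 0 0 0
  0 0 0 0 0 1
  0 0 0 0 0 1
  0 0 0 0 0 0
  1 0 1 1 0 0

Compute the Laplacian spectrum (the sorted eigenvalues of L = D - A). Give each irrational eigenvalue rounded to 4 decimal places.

[0, 0, 0.5188, 1, 2.3111, 4.1701]

Reading degrees in the order [1, 2, 3, 4, 5, 6] gives [2, 1, 1, 1, 0, 3]; set D = diag(2, 1, 1, 1, 0, 3) and form L = D - A. L is symmetric positive semidefinite, so every eigenvalue is real and nonnegative. The 2 zero eigenvalues correspond to the 2 connected components. The largest eigenvalue, 4.1701, is at most the vertex count 6.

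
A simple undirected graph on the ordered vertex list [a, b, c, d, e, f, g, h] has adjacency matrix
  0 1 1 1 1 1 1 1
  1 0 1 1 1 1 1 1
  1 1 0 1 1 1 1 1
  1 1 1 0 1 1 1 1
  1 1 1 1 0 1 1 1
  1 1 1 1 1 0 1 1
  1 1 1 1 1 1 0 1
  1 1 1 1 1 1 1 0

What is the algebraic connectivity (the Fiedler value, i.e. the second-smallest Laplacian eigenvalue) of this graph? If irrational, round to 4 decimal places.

8

Each diagonal entry of L is the vertex degree and each off-diagonal entry is -1 where an edge is present, 0 otherwise; in the order [a, b, c, d, e, f, g, h] the diagonal is [7, 7, 7, 7, 7, 7, 7, 7]. The sorted Laplacian eigenvalues are [0, 8, 8, 8, 8, 8, 8, 8]; the algebraic connectivity is the second entry, 8. The largest eigenvalue, 8, is at most the vertex count 8.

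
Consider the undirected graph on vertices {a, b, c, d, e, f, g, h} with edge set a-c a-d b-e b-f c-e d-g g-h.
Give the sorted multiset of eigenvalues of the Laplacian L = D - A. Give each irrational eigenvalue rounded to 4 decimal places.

[0, 0.1522, 0.5858, 1.2346, 2, 2.7654, 3.4142, 3.8478]

With the vertex order [a, b, c, d, e, f, g, h], the degrees are [2, 2, 2, 2, 2, 1, 2, 1], giving D = diag(2, 2, 2, 2, 2, 1, 2, 1) and L = D - A. The multiplicity of 0 as a Laplacian eigenvalue equals the number of connected components. There is one zero in the spectrum, matching the 1 component.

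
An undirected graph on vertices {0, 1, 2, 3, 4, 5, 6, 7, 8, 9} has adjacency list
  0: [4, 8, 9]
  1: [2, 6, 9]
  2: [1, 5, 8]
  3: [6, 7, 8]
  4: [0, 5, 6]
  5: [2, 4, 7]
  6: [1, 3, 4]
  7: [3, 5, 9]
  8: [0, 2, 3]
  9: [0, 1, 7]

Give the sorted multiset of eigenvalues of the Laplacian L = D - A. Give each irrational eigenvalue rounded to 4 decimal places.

Reading degrees in the order [0, 1, 2, 3, 4, 5, 6, 7, 8, 9] gives [3, 3, 3, 3, 3, 3, 3, 3, 3, 3]; set D = diag(3, 3, 3, 3, 3, 3, 3, 3, 3, 3) and form L = D - A. L is symmetric positive semidefinite, so every eigenvalue is real and nonnegative. The largest eigenvalue, 5, is at most the vertex count 10. There is one zero in the spectrum, matching the 1 component.

[0, 2, 2, 2, 2, 2, 5, 5, 5, 5]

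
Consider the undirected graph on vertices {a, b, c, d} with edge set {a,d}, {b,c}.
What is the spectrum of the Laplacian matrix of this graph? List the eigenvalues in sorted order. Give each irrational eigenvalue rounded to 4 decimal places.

With the vertex order [a, b, c, d], the degrees are [1, 1, 1, 1], giving D = diag(1, 1, 1, 1) and L = D - A. Since every row of L sums to 0, the all-ones vector is in the kernel and 0 is an eigenvalue. The 2 zero eigenvalues correspond to the 2 connected components.

[0, 0, 2, 2]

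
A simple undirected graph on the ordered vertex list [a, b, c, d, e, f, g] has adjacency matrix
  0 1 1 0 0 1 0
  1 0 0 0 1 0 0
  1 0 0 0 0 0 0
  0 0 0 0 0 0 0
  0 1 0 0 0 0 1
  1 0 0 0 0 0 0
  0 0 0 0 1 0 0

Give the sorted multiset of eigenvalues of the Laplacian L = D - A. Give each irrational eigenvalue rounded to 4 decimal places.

[0, 0, 0.3249, 1, 1.4608, 3, 4.2143]

Each diagonal entry of L is the vertex degree and each off-diagonal entry is -1 where an edge is present, 0 otherwise; in the order [a, b, c, d, e, f, g] the diagonal is [3, 2, 1, 0, 2, 1, 1]. Since every row of L sums to 0, the all-ones vector is in the kernel and 0 is an eigenvalue. The 2 zero eigenvalues correspond to the 2 connected components. The largest eigenvalue, 4.2143, is at most the vertex count 7.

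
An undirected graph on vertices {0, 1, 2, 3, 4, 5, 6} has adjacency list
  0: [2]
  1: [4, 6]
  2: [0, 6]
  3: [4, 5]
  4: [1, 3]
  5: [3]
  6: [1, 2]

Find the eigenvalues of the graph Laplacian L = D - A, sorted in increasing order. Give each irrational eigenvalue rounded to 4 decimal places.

With the vertex order [0, 1, 2, 3, 4, 5, 6], the degrees are [1, 2, 2, 2, 2, 1, 2], giving D = diag(1, 2, 2, 2, 2, 1, 2) and L = D - A. L is symmetric positive semidefinite, so every eigenvalue is real and nonnegative.

[0, 0.1981, 0.7530, 1.5550, 2.4450, 3.2470, 3.8019]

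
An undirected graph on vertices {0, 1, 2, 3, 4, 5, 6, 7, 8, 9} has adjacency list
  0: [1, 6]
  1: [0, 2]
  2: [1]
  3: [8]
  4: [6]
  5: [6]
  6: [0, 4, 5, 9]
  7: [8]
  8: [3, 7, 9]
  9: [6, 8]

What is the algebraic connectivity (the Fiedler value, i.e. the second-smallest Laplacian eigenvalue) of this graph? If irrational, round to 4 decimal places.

Reading degrees in the order [0, 1, 2, 3, 4, 5, 6, 7, 8, 9] gives [2, 2, 1, 1, 1, 1, 4, 1, 3, 2]; set D = diag(2, 2, 1, 1, 1, 1, 4, 1, 3, 2) and form L = D - A. Computing the eigenvalues of L and sorting gives [0, 0.1648, 0.3883, 1, 1, 1.4358, 1.6684, 3.1150, 4.0226, 5.2050]. The Fiedler value lambda_2 = 0.1648 is strictly positive, so the graph is connected. By the matrix-tree theorem the graph has (1/10) * product of the nonzero eigenvalues = 1 spanning tree.

0.1648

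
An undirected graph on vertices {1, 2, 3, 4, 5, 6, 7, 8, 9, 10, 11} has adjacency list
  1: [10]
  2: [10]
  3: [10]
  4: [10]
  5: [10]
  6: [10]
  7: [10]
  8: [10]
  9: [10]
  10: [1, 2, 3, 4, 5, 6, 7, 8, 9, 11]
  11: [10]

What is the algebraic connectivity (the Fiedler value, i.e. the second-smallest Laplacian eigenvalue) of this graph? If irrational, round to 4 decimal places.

Reading degrees in the order [1, 2, 3, 4, 5, 6, 7, 8, 9, 10, 11] gives [1, 1, 1, 1, 1, 1, 1, 1, 1, 10, 1]; set D = diag(1, 1, 1, 1, 1, 1, 1, 1, 1, 10, 1) and form L = D - A. Computing the eigenvalues of L and sorting gives [0, 1, 1, 1, 1, 1, 1, 1, 1, 1, 11]. The Fiedler value lambda_2 = 1 is strictly positive, so the graph is connected. The eigenvalues sum to 20, which equals trace(L) = 2|E|.

1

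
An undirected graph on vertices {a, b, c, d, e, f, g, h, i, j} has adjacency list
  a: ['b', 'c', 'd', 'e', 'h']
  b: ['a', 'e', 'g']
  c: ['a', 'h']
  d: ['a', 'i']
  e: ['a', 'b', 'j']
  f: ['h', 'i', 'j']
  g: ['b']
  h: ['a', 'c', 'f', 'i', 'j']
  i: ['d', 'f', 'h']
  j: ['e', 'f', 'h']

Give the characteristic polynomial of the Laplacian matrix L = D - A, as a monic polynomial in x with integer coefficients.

Each diagonal entry of L is the vertex degree and each off-diagonal entry is -1 where an edge is present, 0 otherwise; in the order [a, b, c, d, e, f, g, h, i, j] the diagonal is [5, 3, 2, 2, 3, 3, 1, 5, 3, 3]. Computing det(xI - L) by cofactor expansion (or equivalently via sum-over-permutations) gives x^10 - 30x^9 + 383x^8 - 2720x^7 + 11785x^6 - 32124x^5 + 54728x^4 - 55722x^3 + 30355x^2 - 6560x. The constant term is 0 because L is singular (the all-ones vector lies in its kernel). There is one zero in the spectrum, matching the 1 component.

x^10 - 30x^9 + 383x^8 - 2720x^7 + 11785x^6 - 32124x^5 + 54728x^4 - 55722x^3 + 30355x^2 - 6560x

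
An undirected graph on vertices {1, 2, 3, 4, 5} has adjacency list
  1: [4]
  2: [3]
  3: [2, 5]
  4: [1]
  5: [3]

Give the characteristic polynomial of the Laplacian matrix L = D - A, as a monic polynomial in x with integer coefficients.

With the vertex order [1, 2, 3, 4, 5], the degrees are [1, 1, 2, 1, 1], giving D = diag(1, 1, 2, 1, 1) and L = D - A. L has integer entries, so p(x) = det(xI - L) has integer coefficients. Expanding the determinant yields x^5 - 6x^4 + 11x^3 - 6x^2. Since p(0) = det(-L) = 0, x divides p(x). The largest eigenvalue, 3, is at most the vertex count 5.

x^5 - 6x^4 + 11x^3 - 6x^2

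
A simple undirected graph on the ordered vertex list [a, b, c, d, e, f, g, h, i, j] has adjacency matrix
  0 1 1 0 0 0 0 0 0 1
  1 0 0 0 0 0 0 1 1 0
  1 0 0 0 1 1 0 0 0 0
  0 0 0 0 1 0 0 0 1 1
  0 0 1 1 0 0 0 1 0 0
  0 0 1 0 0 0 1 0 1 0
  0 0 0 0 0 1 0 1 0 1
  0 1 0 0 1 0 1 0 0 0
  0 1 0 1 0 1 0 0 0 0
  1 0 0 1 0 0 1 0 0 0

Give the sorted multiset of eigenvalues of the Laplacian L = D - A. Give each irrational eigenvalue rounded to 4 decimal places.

With the vertex order [a, b, c, d, e, f, g, h, i, j], the degrees are [3, 3, 3, 3, 3, 3, 3, 3, 3, 3], giving D = diag(3, 3, 3, 3, 3, 3, 3, 3, 3, 3) and L = D - A. The multiplicity of 0 as a Laplacian eigenvalue equals the number of connected components. The single zero eigenvalue shows the graph is connected. The largest eigenvalue, 5, is at most the vertex count 10.

[0, 2, 2, 2, 2, 2, 5, 5, 5, 5]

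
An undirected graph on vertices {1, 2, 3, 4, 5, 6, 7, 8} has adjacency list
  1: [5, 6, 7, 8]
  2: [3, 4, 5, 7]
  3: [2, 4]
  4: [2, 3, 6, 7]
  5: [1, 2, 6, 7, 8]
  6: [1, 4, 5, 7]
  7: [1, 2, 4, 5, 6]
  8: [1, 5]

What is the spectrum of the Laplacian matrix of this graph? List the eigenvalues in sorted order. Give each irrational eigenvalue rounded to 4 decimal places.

[0, 1.1593, 2.3574, 4, 4.3973, 5.3553, 6.2114, 6.5193]

Reading degrees in the order [1, 2, 3, 4, 5, 6, 7, 8] gives [4, 4, 2, 4, 5, 4, 5, 2]; set D = diag(4, 4, 2, 4, 5, 4, 5, 2) and form L = D - A. Diagonalising L (or applying a numerical eigensolver to the 8x8 matrix) gives the spectrum above. The largest eigenvalue, 6.5193, is at most the vertex count 8.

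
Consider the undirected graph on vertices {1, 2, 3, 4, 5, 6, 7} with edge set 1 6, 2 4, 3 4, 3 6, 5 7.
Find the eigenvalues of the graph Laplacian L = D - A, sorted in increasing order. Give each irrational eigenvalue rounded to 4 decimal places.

Reading degrees in the order [1, 2, 3, 4, 5, 6, 7] gives [1, 1, 2, 2, 1, 2, 1]; set D = diag(1, 1, 2, 2, 1, 2, 1) and form L = D - A. The multiplicity of 0 as a Laplacian eigenvalue equals the number of connected components. The 2 zero eigenvalues correspond to the 2 connected components. The eigenvalues sum to 10, which equals trace(L) = 2|E|.

[0, 0, 0.3820, 1.3820, 2, 2.6180, 3.6180]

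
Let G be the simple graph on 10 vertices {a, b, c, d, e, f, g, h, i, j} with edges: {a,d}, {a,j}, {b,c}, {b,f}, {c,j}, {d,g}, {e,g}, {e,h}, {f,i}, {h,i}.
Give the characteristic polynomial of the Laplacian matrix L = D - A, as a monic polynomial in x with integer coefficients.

With the vertex order [a, b, c, d, e, f, g, h, i, j], the degrees are [2, 2, 2, 2, 2, 2, 2, 2, 2, 2], giving D = diag(2, 2, 2, 2, 2, 2, 2, 2, 2, 2) and L = D - A. L has integer entries, so p(x) = det(xI - L) has integer coefficients. Expanding the determinant yields x^10 - 20x^9 + 170x^8 - 800x^7 + 2275x^6 - 4004x^5 + 4290x^4 - 2640x^3 + 825x^2 - 100x. The coefficient of x^9 equals -trace(L) = -20, matching the sum of degrees. The largest eigenvalue, 4, is at most the vertex count 10. There is one zero in the spectrum, matching the 1 component.

x^10 - 20x^9 + 170x^8 - 800x^7 + 2275x^6 - 4004x^5 + 4290x^4 - 2640x^3 + 825x^2 - 100x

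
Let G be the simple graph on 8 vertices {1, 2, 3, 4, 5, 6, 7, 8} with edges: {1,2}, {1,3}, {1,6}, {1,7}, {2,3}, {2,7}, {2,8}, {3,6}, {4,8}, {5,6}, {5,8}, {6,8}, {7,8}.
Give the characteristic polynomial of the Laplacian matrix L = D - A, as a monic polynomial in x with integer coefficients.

x^8 - 26x^7 + 277x^6 - 1556x^5 + 4928x^4 - 8688x^3 + 7776x^2 - 2680x

With the vertex order [1, 2, 3, 4, 5, 6, 7, 8], the degrees are [4, 4, 3, 1, 2, 4, 3, 5], giving D = diag(4, 4, 3, 1, 2, 4, 3, 5) and L = D - A. L has integer entries, so p(x) = det(xI - L) has integer coefficients. Expanding the determinant yields x^8 - 26x^7 + 277x^6 - 1556x^5 + 4928x^4 - 8688x^3 + 7776x^2 - 2680x. Since p(0) = det(-L) = 0, x divides p(x). The largest eigenvalue, 6.6310, is at most the vertex count 8.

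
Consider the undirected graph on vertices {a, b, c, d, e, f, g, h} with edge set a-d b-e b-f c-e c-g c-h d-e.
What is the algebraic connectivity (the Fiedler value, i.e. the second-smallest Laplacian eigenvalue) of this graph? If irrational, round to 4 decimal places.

0.3065

Reading degrees in the order [a, b, c, d, e, f, g, h] gives [1, 2, 3, 2, 3, 1, 1, 1]; set D = diag(1, 2, 3, 2, 3, 1, 1, 1) and form L = D - A. The sorted Laplacian eigenvalues are [0, 0.3065, 0.3820, 1, 1.6703, 2.6180, 3.3297, 4.6935]; the algebraic connectivity is the second entry, 0.3065. The largest eigenvalue, 4.6935, is at most the vertex count 8.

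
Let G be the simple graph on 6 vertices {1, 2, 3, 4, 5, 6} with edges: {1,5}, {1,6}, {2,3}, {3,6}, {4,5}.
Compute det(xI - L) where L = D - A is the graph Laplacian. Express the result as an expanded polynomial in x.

Each diagonal entry of L is the vertex degree and each off-diagonal entry is -1 where an edge is present, 0 otherwise; in the order [1, 2, 3, 4, 5, 6] the diagonal is [2, 1, 2, 1, 2, 2]. L has integer entries, so p(x) = det(xI - L) has integer coefficients. Expanding the determinant yields x^6 - 10x^5 + 36x^4 - 56x^3 + 35x^2 - 6x. The constant term is 0 because L is singular (the all-ones vector lies in its kernel).

x^6 - 10x^5 + 36x^4 - 56x^3 + 35x^2 - 6x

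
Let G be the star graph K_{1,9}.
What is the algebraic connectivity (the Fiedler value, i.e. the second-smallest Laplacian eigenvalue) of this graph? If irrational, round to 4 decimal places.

The graph has 10 vertices and degree multiset [9, 1, 1, 1, 1, 1, 1, 1, 1, 1]; D is the diagonal matrix of degrees and L = D - A. The smallest Laplacian eigenvalue is always 0. The next one, lambda_2 = 1, measures how hard the graph is to disconnect: larger values mean better connectivity.

1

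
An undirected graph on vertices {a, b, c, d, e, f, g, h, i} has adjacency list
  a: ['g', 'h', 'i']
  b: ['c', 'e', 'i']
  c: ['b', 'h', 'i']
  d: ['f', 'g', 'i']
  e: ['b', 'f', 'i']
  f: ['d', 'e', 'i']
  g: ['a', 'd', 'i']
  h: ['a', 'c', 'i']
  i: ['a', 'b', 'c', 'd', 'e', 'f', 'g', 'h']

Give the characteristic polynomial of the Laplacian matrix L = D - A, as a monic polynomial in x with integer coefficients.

x^9 - 32x^8 + 428x^7 - 3136x^6 + 13786x^5 - 37232x^4 + 60276x^3 - 53424x^2 + 19845x

Each diagonal entry of L is the vertex degree and each off-diagonal entry is -1 where an edge is present, 0 otherwise; in the order [a, b, c, d, e, f, g, h, i] the diagonal is [3, 3, 3, 3, 3, 3, 3, 3, 8]. L has integer entries, so p(x) = det(xI - L) has integer coefficients. Expanding the determinant yields x^9 - 32x^8 + 428x^7 - 3136x^6 + 13786x^5 - 37232x^4 + 60276x^3 - 53424x^2 + 19845x. Since p(0) = det(-L) = 0, x divides p(x). The eigenvalues sum to 32, which equals trace(L) = 2|E|.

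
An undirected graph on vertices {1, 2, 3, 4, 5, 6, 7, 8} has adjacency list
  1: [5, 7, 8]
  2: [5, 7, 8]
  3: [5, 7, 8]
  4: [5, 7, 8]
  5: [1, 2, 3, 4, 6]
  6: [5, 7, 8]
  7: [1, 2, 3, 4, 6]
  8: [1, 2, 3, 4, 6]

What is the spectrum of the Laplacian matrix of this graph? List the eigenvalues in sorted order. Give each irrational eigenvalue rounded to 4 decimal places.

Each diagonal entry of L is the vertex degree and each off-diagonal entry is -1 where an edge is present, 0 otherwise; in the order [1, 2, 3, 4, 5, 6, 7, 8] the diagonal is [3, 3, 3, 3, 5, 3, 5, 5]. Since every row of L sums to 0, the all-ones vector is in the kernel and 0 is an eigenvalue. The single zero eigenvalue shows the graph is connected. By the matrix-tree theorem the graph has (1/8) * product of the nonzero eigenvalues = 2025 spanning trees.

[0, 3, 3, 3, 3, 5, 5, 8]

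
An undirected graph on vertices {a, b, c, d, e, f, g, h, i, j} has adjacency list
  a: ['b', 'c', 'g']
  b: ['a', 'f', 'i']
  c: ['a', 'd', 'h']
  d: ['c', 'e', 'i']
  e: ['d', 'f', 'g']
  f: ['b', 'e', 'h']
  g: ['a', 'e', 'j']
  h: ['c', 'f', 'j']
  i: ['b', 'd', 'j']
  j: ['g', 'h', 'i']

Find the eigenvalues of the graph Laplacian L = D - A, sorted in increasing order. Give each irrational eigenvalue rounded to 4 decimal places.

Reading degrees in the order [a, b, c, d, e, f, g, h, i, j] gives [3, 3, 3, 3, 3, 3, 3, 3, 3, 3]; set D = diag(3, 3, 3, 3, 3, 3, 3, 3, 3, 3) and form L = D - A. Diagonalising L (or applying a numerical eigensolver to the 10x10 matrix) gives the spectrum above. The single zero eigenvalue shows the graph is connected. The eigenvalues sum to 30, which equals trace(L) = 2|E|. There is one zero in the spectrum, matching the 1 component.

[0, 2, 2, 2, 2, 2, 5, 5, 5, 5]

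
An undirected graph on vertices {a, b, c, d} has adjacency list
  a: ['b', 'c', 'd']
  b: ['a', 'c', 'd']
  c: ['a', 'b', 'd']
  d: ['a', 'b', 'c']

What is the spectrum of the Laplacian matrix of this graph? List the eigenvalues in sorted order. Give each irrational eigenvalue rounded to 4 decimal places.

[0, 4, 4, 4]

Each diagonal entry of L is the vertex degree and each off-diagonal entry is -1 where an edge is present, 0 otherwise; in the order [a, b, c, d] the diagonal is [3, 3, 3, 3]. Since every row of L sums to 0, the all-ones vector is in the kernel and 0 is an eigenvalue. By the matrix-tree theorem the graph has (1/4) * product of the nonzero eigenvalues = 16 spanning trees. The largest eigenvalue, 4, is at most the vertex count 4.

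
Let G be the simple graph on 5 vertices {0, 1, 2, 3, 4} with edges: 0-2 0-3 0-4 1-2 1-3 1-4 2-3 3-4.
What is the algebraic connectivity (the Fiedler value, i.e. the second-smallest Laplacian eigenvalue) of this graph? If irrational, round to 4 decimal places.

3

With the vertex order [0, 1, 2, 3, 4], the degrees are [3, 3, 3, 4, 3], giving D = diag(3, 3, 3, 4, 3) and L = D - A. Computing the eigenvalues of L and sorting gives [0, 3, 3, 5, 5]. The Fiedler value lambda_2 = 3 is strictly positive, so the graph is connected. By the matrix-tree theorem the graph has (1/5) * product of the nonzero eigenvalues = 45 spanning trees.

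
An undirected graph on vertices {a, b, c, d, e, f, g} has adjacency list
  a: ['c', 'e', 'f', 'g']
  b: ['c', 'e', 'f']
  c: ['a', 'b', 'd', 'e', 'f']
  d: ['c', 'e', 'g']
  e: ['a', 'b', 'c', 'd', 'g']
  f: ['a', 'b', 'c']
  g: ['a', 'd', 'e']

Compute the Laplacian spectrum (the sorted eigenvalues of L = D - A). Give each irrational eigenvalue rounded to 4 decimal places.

[0, 1.8716, 3.1981, 3.7984, 4.5550, 6.2470, 6.3301]

With the vertex order [a, b, c, d, e, f, g], the degrees are [4, 3, 5, 3, 5, 3, 3], giving D = diag(4, 3, 5, 3, 5, 3, 3) and L = D - A. Diagonalising L (or applying a numerical eigensolver to the 7x7 matrix) gives the spectrum above. The eigenvalues sum to 26, which equals trace(L) = 2|E|.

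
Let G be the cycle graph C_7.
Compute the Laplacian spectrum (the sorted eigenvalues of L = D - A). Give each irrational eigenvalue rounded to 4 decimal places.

The graph has 7 vertices and degree multiset [2, 2, 2, 2, 2, 2, 2]; D is the diagonal matrix of degrees and L = D - A. Diagonalising L (or applying a numerical eigensolver to the 7x7 matrix) gives the spectrum above. By the matrix-tree theorem the graph has (1/7) * product of the nonzero eigenvalues = 7 spanning trees. The largest eigenvalue, 3.8019, is at most the vertex count 7.

[0, 0.7530, 0.7530, 2.4450, 2.4450, 3.8019, 3.8019]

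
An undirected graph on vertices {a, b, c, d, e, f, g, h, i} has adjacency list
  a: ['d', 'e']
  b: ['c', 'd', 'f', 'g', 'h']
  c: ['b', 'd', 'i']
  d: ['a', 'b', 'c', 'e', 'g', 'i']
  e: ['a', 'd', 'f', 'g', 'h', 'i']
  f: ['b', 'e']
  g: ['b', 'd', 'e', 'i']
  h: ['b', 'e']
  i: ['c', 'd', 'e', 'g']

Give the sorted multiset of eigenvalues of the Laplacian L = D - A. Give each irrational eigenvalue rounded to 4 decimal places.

[0, 1.6620, 1.9516, 2, 3.3089, 4.4952, 6.2136, 6.7177, 7.6509]

With the vertex order [a, b, c, d, e, f, g, h, i], the degrees are [2, 5, 3, 6, 6, 2, 4, 2, 4], giving D = diag(2, 5, 3, 6, 6, 2, 4, 2, 4) and L = D - A. The multiplicity of 0 as a Laplacian eigenvalue equals the number of connected components.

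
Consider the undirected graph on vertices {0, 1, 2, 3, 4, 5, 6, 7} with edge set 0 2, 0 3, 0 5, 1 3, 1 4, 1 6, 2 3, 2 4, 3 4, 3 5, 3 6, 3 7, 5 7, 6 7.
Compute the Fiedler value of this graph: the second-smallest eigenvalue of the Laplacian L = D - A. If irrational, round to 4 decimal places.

Reading degrees in the order [0, 1, 2, 3, 4, 5, 6, 7] gives [3, 3, 3, 7, 3, 3, 3, 3]; set D = diag(3, 3, 3, 7, 3, 3, 3, 3) and form L = D - A. The smallest Laplacian eigenvalue is always 0. The next one, lambda_2 = 1.7530, measures how hard the graph is to disconnect: larger values mean better connectivity. By the matrix-tree theorem the graph has (1/8) * product of the nonzero eigenvalues = 841 spanning trees.

1.7530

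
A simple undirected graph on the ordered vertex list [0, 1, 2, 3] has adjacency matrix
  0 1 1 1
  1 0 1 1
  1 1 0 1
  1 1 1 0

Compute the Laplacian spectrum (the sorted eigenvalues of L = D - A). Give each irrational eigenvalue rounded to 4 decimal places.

[0, 4, 4, 4]

Each diagonal entry of L is the vertex degree and each off-diagonal entry is -1 where an edge is present, 0 otherwise; in the order [0, 1, 2, 3] the diagonal is [3, 3, 3, 3]. The multiplicity of 0 as a Laplacian eigenvalue equals the number of connected components. The largest eigenvalue, 4, is at most the vertex count 4. The eigenvalues sum to 12, which equals trace(L) = 2|E|.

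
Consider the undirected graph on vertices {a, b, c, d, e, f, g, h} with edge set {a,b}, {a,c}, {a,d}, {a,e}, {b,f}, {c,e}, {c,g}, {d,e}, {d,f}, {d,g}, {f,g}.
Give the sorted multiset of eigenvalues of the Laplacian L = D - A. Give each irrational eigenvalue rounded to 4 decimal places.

With the vertex order [a, b, c, d, e, f, g, h], the degrees are [4, 2, 3, 4, 3, 3, 3, 0], giving D = diag(4, 2, 3, 4, 3, 3, 3, 0) and L = D - A. Diagonalising L (or applying a numerical eigensolver to the 8x8 matrix) gives the spectrum above. The 2 zero eigenvalues correspond to the 2 connected components.

[0, 0, 1.5858, 2.1522, 3.2346, 4.4142, 4.7654, 5.8478]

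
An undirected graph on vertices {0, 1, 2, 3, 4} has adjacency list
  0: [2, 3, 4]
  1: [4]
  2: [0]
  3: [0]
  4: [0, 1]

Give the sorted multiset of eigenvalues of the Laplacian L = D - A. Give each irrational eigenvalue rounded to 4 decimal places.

[0, 0.5188, 1, 2.3111, 4.1701]

With the vertex order [0, 1, 2, 3, 4], the degrees are [3, 1, 1, 1, 2], giving D = diag(3, 1, 1, 1, 2) and L = D - A. L is symmetric positive semidefinite, so every eigenvalue is real and nonnegative. The largest eigenvalue, 4.1701, is at most the vertex count 5.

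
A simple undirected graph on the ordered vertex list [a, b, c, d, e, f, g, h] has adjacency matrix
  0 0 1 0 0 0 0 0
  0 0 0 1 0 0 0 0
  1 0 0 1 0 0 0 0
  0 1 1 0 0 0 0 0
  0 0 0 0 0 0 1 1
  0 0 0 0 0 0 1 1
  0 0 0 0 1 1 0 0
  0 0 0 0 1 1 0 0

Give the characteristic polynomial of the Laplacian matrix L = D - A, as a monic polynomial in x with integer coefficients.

Reading degrees in the order [a, b, c, d, e, f, g, h] gives [1, 1, 2, 2, 2, 2, 2, 2]; set D = diag(1, 1, 2, 2, 2, 2, 2, 2) and form L = D - A. Computing det(xI - L) by cofactor expansion (or equivalently via sum-over-permutations) gives x^8 - 14x^7 + 78x^6 - 220x^5 + 328x^4 - 240x^3 + 64x^2. The constant term is 0 because L is singular (the all-ones vector lies in its kernel). There are 2 zeros in the spectrum, matching the 2 components.

x^8 - 14x^7 + 78x^6 - 220x^5 + 328x^4 - 240x^3 + 64x^2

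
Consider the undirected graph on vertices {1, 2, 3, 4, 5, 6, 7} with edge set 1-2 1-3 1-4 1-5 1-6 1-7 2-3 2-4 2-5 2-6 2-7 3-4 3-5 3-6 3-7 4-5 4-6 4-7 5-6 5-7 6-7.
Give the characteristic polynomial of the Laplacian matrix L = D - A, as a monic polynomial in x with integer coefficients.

x^7 - 42x^6 + 735x^5 - 6860x^4 + 36015x^3 - 100842x^2 + 117649x

Each diagonal entry of L is the vertex degree and each off-diagonal entry is -1 where an edge is present, 0 otherwise; in the order [1, 2, 3, 4, 5, 6, 7] the diagonal is [6, 6, 6, 6, 6, 6, 6]. Computing det(xI - L) by cofactor expansion (or equivalently via sum-over-permutations) gives x^7 - 42x^6 + 735x^5 - 6860x^4 + 36015x^3 - 100842x^2 + 117649x. The constant term is 0 because L is singular (the all-ones vector lies in its kernel). The eigenvalues sum to 42, which equals trace(L) = 2|E|.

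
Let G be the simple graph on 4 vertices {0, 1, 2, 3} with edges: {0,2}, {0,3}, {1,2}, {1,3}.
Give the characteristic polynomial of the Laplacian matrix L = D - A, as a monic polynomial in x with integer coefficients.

With the vertex order [0, 1, 2, 3], the degrees are [2, 2, 2, 2], giving D = diag(2, 2, 2, 2) and L = D - A. Computing det(xI - L) by cofactor expansion (or equivalently via sum-over-permutations) gives x^4 - 8x^3 + 20x^2 - 16x. Since p(0) = det(-L) = 0, x divides p(x). The largest eigenvalue, 4, is at most the vertex count 4. By the matrix-tree theorem the graph has (1/4) * product of the nonzero eigenvalues = 4 spanning trees.

x^4 - 8x^3 + 20x^2 - 16x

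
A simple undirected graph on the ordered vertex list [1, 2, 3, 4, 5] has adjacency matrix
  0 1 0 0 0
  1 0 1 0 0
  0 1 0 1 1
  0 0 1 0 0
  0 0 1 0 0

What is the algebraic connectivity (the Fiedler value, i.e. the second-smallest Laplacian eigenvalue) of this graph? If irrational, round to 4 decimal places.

Reading degrees in the order [1, 2, 3, 4, 5] gives [1, 2, 3, 1, 1]; set D = diag(1, 2, 3, 1, 1) and form L = D - A. The sorted Laplacian eigenvalues are [0, 0.5188, 1, 2.3111, 4.1701]; the algebraic connectivity is the second entry, 0.5188. The largest eigenvalue, 4.1701, is at most the vertex count 5.

0.5188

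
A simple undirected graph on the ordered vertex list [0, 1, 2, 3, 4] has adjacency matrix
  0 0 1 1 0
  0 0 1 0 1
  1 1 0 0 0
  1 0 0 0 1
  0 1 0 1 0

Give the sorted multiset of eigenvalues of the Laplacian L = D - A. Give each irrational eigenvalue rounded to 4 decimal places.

[0, 1.3820, 1.3820, 3.6180, 3.6180]

Each diagonal entry of L is the vertex degree and each off-diagonal entry is -1 where an edge is present, 0 otherwise; in the order [0, 1, 2, 3, 4] the diagonal is [2, 2, 2, 2, 2]. Since every row of L sums to 0, the all-ones vector is in the kernel and 0 is an eigenvalue. The single zero eigenvalue shows the graph is connected. There is one zero in the spectrum, matching the 1 component.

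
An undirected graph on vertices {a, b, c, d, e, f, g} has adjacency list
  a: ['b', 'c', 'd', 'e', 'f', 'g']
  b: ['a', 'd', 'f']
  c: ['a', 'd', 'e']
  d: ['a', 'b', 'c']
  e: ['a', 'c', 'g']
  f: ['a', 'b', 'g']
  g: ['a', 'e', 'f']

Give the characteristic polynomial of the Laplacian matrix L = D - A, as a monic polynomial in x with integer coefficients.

x^7 - 24x^6 + 231x^5 - 1140x^4 + 3036x^3 - 4128x^2 + 2240x

Each diagonal entry of L is the vertex degree and each off-diagonal entry is -1 where an edge is present, 0 otherwise; in the order [a, b, c, d, e, f, g] the diagonal is [6, 3, 3, 3, 3, 3, 3]. The eigenvalues of L are [0, 2, 2, 4, 4, 5, 7]; the characteristic polynomial is the product of (x - lambda_i), which multiplies out to x^7 - 24x^6 + 231x^5 - 1140x^4 + 3036x^3 - 4128x^2 + 2240x. The coefficient of x^6 equals -trace(L) = -24, matching the sum of degrees.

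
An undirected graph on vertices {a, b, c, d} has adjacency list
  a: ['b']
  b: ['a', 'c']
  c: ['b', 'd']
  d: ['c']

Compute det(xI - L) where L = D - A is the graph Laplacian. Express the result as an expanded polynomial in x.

x^4 - 6x^3 + 10x^2 - 4x

With the vertex order [a, b, c, d], the degrees are [1, 2, 2, 1], giving D = diag(1, 2, 2, 1) and L = D - A. Computing det(xI - L) by cofactor expansion (or equivalently via sum-over-permutations) gives x^4 - 6x^3 + 10x^2 - 4x. The coefficient of x^3 equals -trace(L) = -6, matching the sum of degrees.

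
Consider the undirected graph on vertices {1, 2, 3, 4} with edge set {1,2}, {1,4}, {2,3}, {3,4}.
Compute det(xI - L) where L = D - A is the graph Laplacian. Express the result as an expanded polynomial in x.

Reading degrees in the order [1, 2, 3, 4] gives [2, 2, 2, 2]; set D = diag(2, 2, 2, 2) and form L = D - A. L has integer entries, so p(x) = det(xI - L) has integer coefficients. Expanding the determinant yields x^4 - 8x^3 + 20x^2 - 16x. The constant term is 0 because L is singular (the all-ones vector lies in its kernel). The eigenvalues sum to 8, which equals trace(L) = 2|E|.

x^4 - 8x^3 + 20x^2 - 16x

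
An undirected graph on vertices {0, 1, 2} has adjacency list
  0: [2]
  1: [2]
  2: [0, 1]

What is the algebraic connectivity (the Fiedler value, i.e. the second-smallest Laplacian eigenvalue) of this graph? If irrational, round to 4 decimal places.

Reading degrees in the order [0, 1, 2] gives [1, 1, 2]; set D = diag(1, 1, 2) and form L = D - A. The smallest Laplacian eigenvalue is always 0. The next one, lambda_2 = 1, measures how hard the graph is to disconnect: larger values mean better connectivity. There is one zero in the spectrum, matching the 1 component.

1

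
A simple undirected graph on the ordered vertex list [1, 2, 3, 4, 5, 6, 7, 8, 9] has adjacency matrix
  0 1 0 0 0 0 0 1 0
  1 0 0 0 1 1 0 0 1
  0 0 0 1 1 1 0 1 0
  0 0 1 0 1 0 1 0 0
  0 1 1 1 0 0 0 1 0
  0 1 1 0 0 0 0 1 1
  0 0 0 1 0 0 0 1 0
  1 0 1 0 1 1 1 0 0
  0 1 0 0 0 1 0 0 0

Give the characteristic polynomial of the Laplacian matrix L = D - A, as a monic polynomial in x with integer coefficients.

x^9 - 30x^8 + 380x^7 - 2646x^6 + 11036x^5 - 28106x^4 + 42461x^3 - 34586x^2 + 11547x

With the vertex order [1, 2, 3, 4, 5, 6, 7, 8, 9], the degrees are [2, 4, 4, 3, 4, 4, 2, 5, 2], giving D = diag(2, 4, 4, 3, 4, 4, 2, 5, 2) and L = D - A. L has integer entries, so p(x) = det(xI - L) has integer coefficients. Expanding the determinant yields x^9 - 30x^8 + 380x^7 - 2646x^6 + 11036x^5 - 28106x^4 + 42461x^3 - 34586x^2 + 11547x. The coefficient of x^8 equals -trace(L) = -30, matching the sum of degrees.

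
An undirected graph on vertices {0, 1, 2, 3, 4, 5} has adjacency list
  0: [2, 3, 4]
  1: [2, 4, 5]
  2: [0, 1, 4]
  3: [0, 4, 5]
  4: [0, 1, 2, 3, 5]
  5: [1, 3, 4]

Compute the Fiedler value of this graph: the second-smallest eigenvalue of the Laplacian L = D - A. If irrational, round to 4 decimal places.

Reading degrees in the order [0, 1, 2, 3, 4, 5] gives [3, 3, 3, 3, 5, 3]; set D = diag(3, 3, 3, 3, 5, 3) and form L = D - A. The smallest Laplacian eigenvalue is always 0. The next one, lambda_2 = 2.3820, measures how hard the graph is to disconnect: larger values mean better connectivity. The largest eigenvalue, 6, is at most the vertex count 6.

2.3820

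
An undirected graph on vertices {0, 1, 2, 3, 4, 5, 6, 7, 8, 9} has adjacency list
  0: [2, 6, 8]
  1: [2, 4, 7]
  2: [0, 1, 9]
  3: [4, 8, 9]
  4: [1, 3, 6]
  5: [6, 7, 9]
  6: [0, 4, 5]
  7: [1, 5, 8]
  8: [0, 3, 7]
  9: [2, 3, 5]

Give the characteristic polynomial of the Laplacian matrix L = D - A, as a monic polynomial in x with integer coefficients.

x^10 - 30x^9 + 390x^8 - 2880x^7 + 13305x^6 - 39882x^5 + 77640x^4 - 94800x^3 + 66000x^2 - 20000x

With the vertex order [0, 1, 2, 3, 4, 5, 6, 7, 8, 9], the degrees are [3, 3, 3, 3, 3, 3, 3, 3, 3, 3], giving D = diag(3, 3, 3, 3, 3, 3, 3, 3, 3, 3) and L = D - A. L has integer entries, so p(x) = det(xI - L) has integer coefficients. Expanding the determinant yields x^10 - 30x^9 + 390x^8 - 2880x^7 + 13305x^6 - 39882x^5 + 77640x^4 - 94800x^3 + 66000x^2 - 20000x. The constant term is 0 because L is singular (the all-ones vector lies in its kernel).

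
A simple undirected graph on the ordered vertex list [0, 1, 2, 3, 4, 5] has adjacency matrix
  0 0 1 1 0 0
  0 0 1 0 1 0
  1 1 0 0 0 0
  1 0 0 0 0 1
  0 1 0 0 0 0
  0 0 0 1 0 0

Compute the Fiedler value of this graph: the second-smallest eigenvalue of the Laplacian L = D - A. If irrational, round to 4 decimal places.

Each diagonal entry of L is the vertex degree and each off-diagonal entry is -1 where an edge is present, 0 otherwise; in the order [0, 1, 2, 3, 4, 5] the diagonal is [2, 2, 2, 2, 1, 1]. The sorted Laplacian eigenvalues are [0, 0.2679, 1, 2, 3, 3.7321]; the algebraic connectivity is the second entry, 0.2679. The eigenvalues sum to 10, which equals trace(L) = 2|E|.

0.2679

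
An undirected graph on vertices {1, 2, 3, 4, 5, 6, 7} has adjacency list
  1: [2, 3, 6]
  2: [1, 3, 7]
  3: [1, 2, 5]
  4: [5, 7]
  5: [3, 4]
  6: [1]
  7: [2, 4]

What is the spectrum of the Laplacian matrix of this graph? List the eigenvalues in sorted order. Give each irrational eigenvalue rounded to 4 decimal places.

With the vertex order [1, 2, 3, 4, 5, 6, 7], the degrees are [3, 3, 3, 2, 2, 1, 2], giving D = diag(3, 3, 3, 2, 2, 1, 2) and L = D - A. Diagonalising L (or applying a numerical eigensolver to the 7x7 matrix) gives the spectrum above. There is one zero in the spectrum, matching the 1 component.

[0, 0.5858, 1.5858, 1.5858, 3.4142, 4.4142, 4.4142]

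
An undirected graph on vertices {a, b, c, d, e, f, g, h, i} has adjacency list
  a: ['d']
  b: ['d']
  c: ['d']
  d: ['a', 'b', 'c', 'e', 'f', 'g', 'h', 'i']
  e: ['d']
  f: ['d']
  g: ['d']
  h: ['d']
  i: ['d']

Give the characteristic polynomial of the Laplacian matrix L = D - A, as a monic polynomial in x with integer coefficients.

x^9 - 16x^8 + 84x^7 - 224x^6 + 350x^5 - 336x^4 + 196x^3 - 64x^2 + 9x

With the vertex order [a, b, c, d, e, f, g, h, i], the degrees are [1, 1, 1, 8, 1, 1, 1, 1, 1], giving D = diag(1, 1, 1, 8, 1, 1, 1, 1, 1) and L = D - A. The eigenvalues of L are [0, 1, 1, 1, 1, 1, 1, 1, 9]; the characteristic polynomial is the product of (x - lambda_i), which multiplies out to x^9 - 16x^8 + 84x^7 - 224x^6 + 350x^5 - 336x^4 + 196x^3 - 64x^2 + 9x. The constant term is 0 because L is singular (the all-ones vector lies in its kernel). The eigenvalues sum to 16, which equals trace(L) = 2|E|.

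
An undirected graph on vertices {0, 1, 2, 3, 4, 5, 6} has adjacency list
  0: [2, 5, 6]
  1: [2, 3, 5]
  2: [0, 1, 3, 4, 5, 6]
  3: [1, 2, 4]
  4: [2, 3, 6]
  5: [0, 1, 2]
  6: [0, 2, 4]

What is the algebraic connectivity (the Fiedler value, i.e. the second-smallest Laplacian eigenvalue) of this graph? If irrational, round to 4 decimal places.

With the vertex order [0, 1, 2, 3, 4, 5, 6], the degrees are [3, 3, 6, 3, 3, 3, 3], giving D = diag(3, 3, 6, 3, 3, 3, 3) and L = D - A. The sorted Laplacian eigenvalues are [0, 2, 2, 4, 4, 5, 7]; the algebraic connectivity is the second entry, 2. By the matrix-tree theorem the graph has (1/7) * product of the nonzero eigenvalues = 320 spanning trees.

2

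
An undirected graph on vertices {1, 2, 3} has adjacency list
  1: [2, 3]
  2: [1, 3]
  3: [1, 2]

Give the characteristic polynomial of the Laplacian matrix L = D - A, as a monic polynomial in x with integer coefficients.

Reading degrees in the order [1, 2, 3] gives [2, 2, 2]; set D = diag(2, 2, 2) and form L = D - A. L has integer entries, so p(x) = det(xI - L) has integer coefficients. Expanding the determinant yields x^3 - 6x^2 + 9x. The coefficient of x^2 equals -trace(L) = -6, matching the sum of degrees. The largest eigenvalue, 3, is at most the vertex count 3.

x^3 - 6x^2 + 9x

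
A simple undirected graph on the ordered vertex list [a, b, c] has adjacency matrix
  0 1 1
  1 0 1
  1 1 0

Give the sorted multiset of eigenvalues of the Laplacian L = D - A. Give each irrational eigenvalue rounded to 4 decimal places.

[0, 3, 3]

Each diagonal entry of L is the vertex degree and each off-diagonal entry is -1 where an edge is present, 0 otherwise; in the order [a, b, c] the diagonal is [2, 2, 2]. The multiplicity of 0 as a Laplacian eigenvalue equals the number of connected components. The eigenvalues sum to 6, which equals trace(L) = 2|E|. By the matrix-tree theorem the graph has (1/3) * product of the nonzero eigenvalues = 3 spanning trees.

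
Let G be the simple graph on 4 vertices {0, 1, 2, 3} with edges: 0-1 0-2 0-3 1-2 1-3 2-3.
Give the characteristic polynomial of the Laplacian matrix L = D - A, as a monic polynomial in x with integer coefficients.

x^4 - 12x^3 + 48x^2 - 64x

Each diagonal entry of L is the vertex degree and each off-diagonal entry is -1 where an edge is present, 0 otherwise; in the order [0, 1, 2, 3] the diagonal is [3, 3, 3, 3]. L has integer entries, so p(x) = det(xI - L) has integer coefficients. Expanding the determinant yields x^4 - 12x^3 + 48x^2 - 64x. The coefficient of x^3 equals -trace(L) = -12, matching the sum of degrees.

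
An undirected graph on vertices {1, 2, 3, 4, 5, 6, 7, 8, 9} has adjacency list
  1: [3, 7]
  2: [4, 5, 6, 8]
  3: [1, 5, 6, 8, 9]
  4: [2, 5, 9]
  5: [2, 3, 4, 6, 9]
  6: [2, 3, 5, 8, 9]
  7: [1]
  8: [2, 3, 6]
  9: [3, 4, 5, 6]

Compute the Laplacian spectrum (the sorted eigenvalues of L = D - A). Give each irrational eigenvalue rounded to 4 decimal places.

Each diagonal entry of L is the vertex degree and each off-diagonal entry is -1 where an edge is present, 0 otherwise; in the order [1, 2, 3, 4, 5, 6, 7, 8, 9] the diagonal is [2, 4, 5, 3, 5, 5, 1, 3, 4]. L is symmetric positive semidefinite, so every eigenvalue is real and nonnegative. The single zero eigenvalue shows the graph is connected.

[0, 0.4170, 2.2679, 2.5250, 3.5137, 4.5674, 5.7321, 6.3418, 6.6351]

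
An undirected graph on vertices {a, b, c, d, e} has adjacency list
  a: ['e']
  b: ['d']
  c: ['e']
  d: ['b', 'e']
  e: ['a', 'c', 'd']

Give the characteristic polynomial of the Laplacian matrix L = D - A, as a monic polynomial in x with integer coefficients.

Each diagonal entry of L is the vertex degree and each off-diagonal entry is -1 where an edge is present, 0 otherwise; in the order [a, b, c, d, e] the diagonal is [1, 1, 1, 2, 3]. Computing det(xI - L) by cofactor expansion (or equivalently via sum-over-permutations) gives x^5 - 8x^4 + 20x^3 - 18x^2 + 5x. The coefficient of x^4 equals -trace(L) = -8, matching the sum of degrees. There is one zero in the spectrum, matching the 1 component.

x^5 - 8x^4 + 20x^3 - 18x^2 + 5x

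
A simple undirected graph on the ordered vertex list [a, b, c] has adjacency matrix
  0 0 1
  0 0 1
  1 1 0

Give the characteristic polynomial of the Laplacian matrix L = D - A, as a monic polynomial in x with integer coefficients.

Reading degrees in the order [a, b, c] gives [1, 1, 2]; set D = diag(1, 1, 2) and form L = D - A. The eigenvalues of L are [0, 1, 3]; the characteristic polynomial is the product of (x - lambda_i), which multiplies out to x^3 - 4x^2 + 3x. The constant term is 0 because L is singular (the all-ones vector lies in its kernel). By the matrix-tree theorem the graph has (1/3) * product of the nonzero eigenvalues = 1 spanning tree. There is one zero in the spectrum, matching the 1 component.

x^3 - 4x^2 + 3x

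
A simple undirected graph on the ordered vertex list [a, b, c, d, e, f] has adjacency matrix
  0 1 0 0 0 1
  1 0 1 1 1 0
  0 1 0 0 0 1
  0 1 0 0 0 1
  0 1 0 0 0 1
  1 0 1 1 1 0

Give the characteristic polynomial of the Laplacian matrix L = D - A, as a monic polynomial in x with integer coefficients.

Each diagonal entry of L is the vertex degree and each off-diagonal entry is -1 where an edge is present, 0 otherwise; in the order [a, b, c, d, e, f] the diagonal is [2, 4, 2, 2, 2, 4]. Computing det(xI - L) by cofactor expansion (or equivalently via sum-over-permutations) gives x^6 - 16x^5 + 96x^4 - 272x^3 + 368x^2 - 192x. Since p(0) = det(-L) = 0, x divides p(x).

x^6 - 16x^5 + 96x^4 - 272x^3 + 368x^2 - 192x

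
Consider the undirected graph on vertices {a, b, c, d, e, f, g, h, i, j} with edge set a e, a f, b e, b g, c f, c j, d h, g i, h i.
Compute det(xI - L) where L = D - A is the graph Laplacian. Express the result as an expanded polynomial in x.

With the vertex order [a, b, c, d, e, f, g, h, i, j], the degrees are [2, 2, 2, 1, 2, 2, 2, 2, 2, 1], giving D = diag(2, 2, 2, 1, 2, 2, 2, 2, 2, 1) and L = D - A. Computing det(xI - L) by cofactor expansion (or equivalently via sum-over-permutations) gives x^10 - 18x^9 + 136x^8 - 560x^7 + 1365x^6 - 2002x^5 + 1716x^4 - 792x^3 + 165x^2 - 10x. Since p(0) = det(-L) = 0, x divides p(x). The eigenvalues sum to 18, which equals trace(L) = 2|E|. By the matrix-tree theorem the graph has (1/10) * product of the nonzero eigenvalues = 1 spanning tree.

x^10 - 18x^9 + 136x^8 - 560x^7 + 1365x^6 - 2002x^5 + 1716x^4 - 792x^3 + 165x^2 - 10x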